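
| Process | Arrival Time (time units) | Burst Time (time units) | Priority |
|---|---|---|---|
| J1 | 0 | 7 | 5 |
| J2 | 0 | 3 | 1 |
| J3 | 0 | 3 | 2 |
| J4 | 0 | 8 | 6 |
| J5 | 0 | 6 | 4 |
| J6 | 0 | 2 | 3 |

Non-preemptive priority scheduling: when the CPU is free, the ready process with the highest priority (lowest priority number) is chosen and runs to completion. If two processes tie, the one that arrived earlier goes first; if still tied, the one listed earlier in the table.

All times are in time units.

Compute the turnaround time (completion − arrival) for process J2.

Timeline: | J2 0-3 | J3 3-6 | J6 6-8 | J5 8-14 | J1 14-21 | J4 21-29 |
Completion: J1=21  J2=3  J3=6  J4=29  J5=14  J6=8
Turnaround (C−A): J1=21  J2=3  J3=6  J4=29  J5=14  J6=8
Turnaround(J2) = completion − arrival = 3 − 0 = 3

3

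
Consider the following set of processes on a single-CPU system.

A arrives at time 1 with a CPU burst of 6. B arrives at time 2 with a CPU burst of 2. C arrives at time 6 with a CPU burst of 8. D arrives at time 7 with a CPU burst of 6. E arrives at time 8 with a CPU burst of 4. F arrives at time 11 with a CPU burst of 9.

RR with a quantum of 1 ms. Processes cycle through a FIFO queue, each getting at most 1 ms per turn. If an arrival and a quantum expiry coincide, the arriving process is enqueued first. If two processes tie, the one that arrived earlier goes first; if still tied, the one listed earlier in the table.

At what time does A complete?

Schedule: | idle 0-1 | A 1-2 | B 2-3 | A 3-4 | B 4-5 | A 5-6 | C 6-7 | A 7-8 | D 8-9 | C 9-10 | E 10-11 | A 11-12 | D 12-13 | C 13-14 | F 14-15 | E 15-16 | A 16-17 | D 17-18 | C 18-19 | F 19-20 | E 20-21 | D 21-22 | C 22-23 | F 23-24 | E 24-25 | D 25-26 | C 26-27 | F 27-28 | D 28-29 | C 29-30 | F 30-31 | C 31-32 | F 32-36 |
Completion: A=17  B=5  C=32  D=29  E=25  F=36
Turnaround (C−A): A=16  B=3  C=26  D=22  E=17  F=25

17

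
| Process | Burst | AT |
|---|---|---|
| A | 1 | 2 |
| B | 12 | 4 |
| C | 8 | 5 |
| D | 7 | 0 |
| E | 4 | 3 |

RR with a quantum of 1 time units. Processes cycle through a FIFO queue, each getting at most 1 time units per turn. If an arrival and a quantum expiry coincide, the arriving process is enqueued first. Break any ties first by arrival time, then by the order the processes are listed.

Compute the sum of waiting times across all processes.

53

Schedule: | D 0-2 | A 2-3 | D 3-4 | E 4-5 | B 5-6 | D 6-7 | C 7-8 | E 8-9 | B 9-10 | D 10-11 | C 11-12 | E 12-13 | B 13-14 | D 14-15 | C 15-16 | E 16-17 | B 17-18 | D 18-19 | C 19-20 | B 20-21 | C 21-22 | B 22-23 | C 23-24 | B 24-25 | C 25-26 | B 26-27 | C 27-28 | B 28-32 |
Completion: A=3  B=32  C=28  D=19  E=17
Turnaround (C−A): A=1  B=28  C=23  D=19  E=14
Waiting = turnaround − burst: A=0, B=16, C=15, D=12, E=10
Total waiting = 0 + 16 + 15 + 12 + 10 = 53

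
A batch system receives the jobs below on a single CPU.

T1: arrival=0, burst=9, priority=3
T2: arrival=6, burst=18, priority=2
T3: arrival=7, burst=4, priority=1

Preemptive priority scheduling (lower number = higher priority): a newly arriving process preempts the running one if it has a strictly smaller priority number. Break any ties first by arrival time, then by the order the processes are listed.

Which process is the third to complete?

Schedule: | T1 0-6 | T2 6-7 | T3 7-11 | T2 11-28 | T1 28-31 |
Completion: T1=31  T2=28  T3=11
Finish order: T3 → T2 → T1

T1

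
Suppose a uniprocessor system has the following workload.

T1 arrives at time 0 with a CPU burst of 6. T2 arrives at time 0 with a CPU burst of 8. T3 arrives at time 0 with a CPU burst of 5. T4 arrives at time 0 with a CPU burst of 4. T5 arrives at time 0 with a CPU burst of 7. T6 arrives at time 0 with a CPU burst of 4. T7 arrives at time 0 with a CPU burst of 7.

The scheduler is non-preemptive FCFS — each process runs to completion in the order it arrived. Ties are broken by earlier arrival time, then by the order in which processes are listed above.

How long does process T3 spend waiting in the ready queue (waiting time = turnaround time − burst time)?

Gantt: | T1 0-6 | T2 6-14 | T3 14-19 | T4 19-23 | T5 23-30 | T6 30-34 | T7 34-41 |
Completion: T1=6  T2=14  T3=19  T4=23  T5=30  T6=34  T7=41
Turnaround (C−A): T1=6  T2=14  T3=19  T4=23  T5=30  T6=34  T7=41
Waiting(T3) = turnaround − burst = 19 − 5 = 14

14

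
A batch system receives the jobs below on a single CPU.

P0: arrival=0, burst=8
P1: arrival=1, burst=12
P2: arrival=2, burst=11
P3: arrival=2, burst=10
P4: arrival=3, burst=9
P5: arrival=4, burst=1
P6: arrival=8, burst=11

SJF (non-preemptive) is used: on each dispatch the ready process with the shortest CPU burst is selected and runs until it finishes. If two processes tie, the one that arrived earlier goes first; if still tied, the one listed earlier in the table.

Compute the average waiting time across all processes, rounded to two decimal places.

18.86

Schedule: | P0 0-8 | P5 8-9 | P4 9-18 | P3 18-28 | P2 28-39 | P6 39-50 | P1 50-62 |
Completion: P0=8  P1=62  P2=39  P3=28  P4=18  P5=9  P6=50
Turnaround (C−A): P0=8  P1=61  P2=37  P3=26  P4=15  P5=5  P6=42
Waiting times: P0=0, P1=49, P2=26, P3=16, P4=6, P5=4, P6=31
Average waiting = (0+49+26+16+6+4+31) / 7 = 132/7 = 18.86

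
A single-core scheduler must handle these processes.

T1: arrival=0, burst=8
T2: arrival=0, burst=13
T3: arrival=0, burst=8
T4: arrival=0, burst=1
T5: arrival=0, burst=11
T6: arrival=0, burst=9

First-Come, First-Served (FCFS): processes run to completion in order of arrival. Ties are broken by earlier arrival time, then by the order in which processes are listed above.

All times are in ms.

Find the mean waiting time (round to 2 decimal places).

Timeline: | T1 0-8 | T2 8-21 | T3 21-29 | T4 29-30 | T5 30-41 | T6 41-50 |
Completion: T1=8  T2=21  T3=29  T4=30  T5=41  T6=50
Turnaround (C−A): T1=8  T2=21  T3=29  T4=30  T5=41  T6=50
Waiting times: T1=0, T2=8, T3=21, T4=29, T5=30, T6=41
Average waiting = (0+8+21+29+30+41) / 6 = 129/6 = 21.50

21.50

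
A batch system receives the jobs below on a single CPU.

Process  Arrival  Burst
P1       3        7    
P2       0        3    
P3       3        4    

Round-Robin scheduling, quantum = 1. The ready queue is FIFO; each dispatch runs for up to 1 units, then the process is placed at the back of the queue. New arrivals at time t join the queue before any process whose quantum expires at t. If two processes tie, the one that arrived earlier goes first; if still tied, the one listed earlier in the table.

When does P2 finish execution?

Timeline: | P2 0-3 | P1 3-4 | P3 4-5 | P1 5-6 | P3 6-7 | P1 7-8 | P3 8-9 | P1 9-10 | P3 10-11 | P1 11-14 |
Completion: P1=14  P2=3  P3=11

3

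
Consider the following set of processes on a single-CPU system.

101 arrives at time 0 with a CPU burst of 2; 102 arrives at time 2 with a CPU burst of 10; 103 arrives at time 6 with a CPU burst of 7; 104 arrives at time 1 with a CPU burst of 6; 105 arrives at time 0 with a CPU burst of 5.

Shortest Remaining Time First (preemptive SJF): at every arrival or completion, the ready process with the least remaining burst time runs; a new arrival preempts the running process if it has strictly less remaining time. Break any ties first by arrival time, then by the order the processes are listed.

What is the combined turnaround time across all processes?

Schedule: | 101 0-2 | 105 2-7 | 104 7-13 | 103 13-20 | 102 20-30 |
Completion: 101=2  102=30  103=20  104=13  105=7
Turnaround (C−A): 101=2  102=28  103=14  104=12  105=7
Turnaround = completion − arrival: 101=2, 102=28, 103=14, 104=12, 105=7
Total turnaround = 2 + 28 + 14 + 12 + 7 = 63

63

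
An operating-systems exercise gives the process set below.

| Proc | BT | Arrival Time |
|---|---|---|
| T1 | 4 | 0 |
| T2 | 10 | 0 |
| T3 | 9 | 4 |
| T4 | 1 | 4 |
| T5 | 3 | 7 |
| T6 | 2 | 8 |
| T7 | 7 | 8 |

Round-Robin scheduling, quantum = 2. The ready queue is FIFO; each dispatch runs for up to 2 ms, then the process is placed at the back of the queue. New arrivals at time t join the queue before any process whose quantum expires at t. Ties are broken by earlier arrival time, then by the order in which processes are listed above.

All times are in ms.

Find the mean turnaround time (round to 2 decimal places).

18.00

Gantt: | T1 0-2 | T2 2-4 | T1 4-6 | T3 6-8 | T4 8-9 | T2 9-11 | T5 11-13 | T6 13-15 | T7 15-17 | T3 17-19 | T2 19-21 | T5 21-22 | T7 22-24 | T3 24-26 | T2 26-28 | T7 28-30 | T3 30-32 | T2 32-34 | T7 34-35 | T3 35-36 |
Completion: T1=6  T2=34  T3=36  T4=9  T5=22  T6=15  T7=35
Turnaround (C−A): T1=6  T2=34  T3=32  T4=5  T5=15  T6=7  T7=27
Turnaround times: T1=6, T2=34, T3=32, T4=5, T5=15, T6=7, T7=27
Average turnaround = (6+34+32+5+15+7+27) / 7 = 126/7 = 18.00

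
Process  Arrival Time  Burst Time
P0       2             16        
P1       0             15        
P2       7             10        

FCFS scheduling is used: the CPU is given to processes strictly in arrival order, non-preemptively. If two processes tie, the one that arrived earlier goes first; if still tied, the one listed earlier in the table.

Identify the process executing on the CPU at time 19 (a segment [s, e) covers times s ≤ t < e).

P0

Timeline: | P1 0-15 | P0 15-31 | P2 31-41 |
Completion: P0=31  P1=15  P2=41
Turnaround (C−A): P0=29  P1=15  P2=34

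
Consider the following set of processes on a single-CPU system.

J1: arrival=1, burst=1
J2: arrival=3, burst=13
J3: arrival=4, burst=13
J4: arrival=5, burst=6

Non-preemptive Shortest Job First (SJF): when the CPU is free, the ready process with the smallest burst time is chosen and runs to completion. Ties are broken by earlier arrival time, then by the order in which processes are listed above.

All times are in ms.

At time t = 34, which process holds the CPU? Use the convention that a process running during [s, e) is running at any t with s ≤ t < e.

J3

Timeline: | idle 0-1 | J1 1-2 | idle 2-3 | J2 3-16 | J4 16-22 | J3 22-35 |
Completion: J1=2  J2=16  J3=35  J4=22
Turnaround (C−A): J1=1  J2=13  J3=31  J4=17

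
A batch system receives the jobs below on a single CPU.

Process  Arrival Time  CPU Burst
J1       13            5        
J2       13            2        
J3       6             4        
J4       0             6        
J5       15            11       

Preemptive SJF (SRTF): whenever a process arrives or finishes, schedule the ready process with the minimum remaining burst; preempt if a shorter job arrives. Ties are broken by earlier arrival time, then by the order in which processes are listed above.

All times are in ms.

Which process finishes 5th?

Gantt: | J4 0-6 | J3 6-10 | idle 10-13 | J2 13-15 | J1 15-20 | J5 20-31 |
Completion: J1=20  J2=15  J3=10  J4=6  J5=31
Turnaround (C−A): J1=7  J2=2  J3=4  J4=6  J5=16
Finish order: J4 → J3 → J2 → J1 → J5

J5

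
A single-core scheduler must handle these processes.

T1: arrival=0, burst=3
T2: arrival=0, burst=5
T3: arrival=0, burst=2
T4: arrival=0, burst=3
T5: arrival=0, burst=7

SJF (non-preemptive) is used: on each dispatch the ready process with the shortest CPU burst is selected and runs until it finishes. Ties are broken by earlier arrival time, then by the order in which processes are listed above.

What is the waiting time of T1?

2

Timeline: | T3 0-2 | T1 2-5 | T4 5-8 | T2 8-13 | T5 13-20 |
Completion: T1=5  T2=13  T3=2  T4=8  T5=20
Turnaround (C−A): T1=5  T2=13  T3=2  T4=8  T5=20
Waiting(T1) = turnaround − burst = 5 − 3 = 2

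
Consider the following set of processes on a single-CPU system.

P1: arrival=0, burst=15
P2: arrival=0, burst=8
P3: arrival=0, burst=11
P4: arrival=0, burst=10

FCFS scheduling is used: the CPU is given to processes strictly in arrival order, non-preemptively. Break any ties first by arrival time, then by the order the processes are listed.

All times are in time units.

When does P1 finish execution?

15

Gantt: | P1 0-15 | P2 15-23 | P3 23-34 | P4 34-44 |
Completion: P1=15  P2=23  P3=34  P4=44
Turnaround (C−A): P1=15  P2=23  P3=34  P4=44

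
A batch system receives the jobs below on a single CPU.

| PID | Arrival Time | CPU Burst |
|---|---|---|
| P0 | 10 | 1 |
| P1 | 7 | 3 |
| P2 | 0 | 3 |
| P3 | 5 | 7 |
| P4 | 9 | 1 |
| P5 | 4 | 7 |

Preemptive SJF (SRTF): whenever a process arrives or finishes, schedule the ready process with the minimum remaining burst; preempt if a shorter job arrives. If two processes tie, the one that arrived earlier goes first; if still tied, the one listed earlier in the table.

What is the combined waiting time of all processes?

18

Gantt: | P2 0-3 | idle 3-4 | P5 4-7 | P1 7-10 | P4 10-11 | P0 11-12 | P5 12-16 | P3 16-23 |
Completion: P0=12  P1=10  P2=3  P3=23  P4=11  P5=16
Waiting = turnaround − burst: P0=1, P1=0, P2=0, P3=11, P4=1, P5=5
Total waiting = 1 + 0 + 0 + 11 + 1 + 5 = 18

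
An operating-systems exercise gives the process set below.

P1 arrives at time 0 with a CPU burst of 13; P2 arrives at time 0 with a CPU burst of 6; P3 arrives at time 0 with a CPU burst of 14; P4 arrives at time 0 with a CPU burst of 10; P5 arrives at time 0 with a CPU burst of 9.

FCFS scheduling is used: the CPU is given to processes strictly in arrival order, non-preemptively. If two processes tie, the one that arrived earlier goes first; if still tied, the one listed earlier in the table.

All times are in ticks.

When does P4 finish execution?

Gantt: | P1 0-13 | P2 13-19 | P3 19-33 | P4 33-43 | P5 43-52 |
Completion: P1=13  P2=19  P3=33  P4=43  P5=52
Turnaround (C−A): P1=13  P2=19  P3=33  P4=43  P5=52

43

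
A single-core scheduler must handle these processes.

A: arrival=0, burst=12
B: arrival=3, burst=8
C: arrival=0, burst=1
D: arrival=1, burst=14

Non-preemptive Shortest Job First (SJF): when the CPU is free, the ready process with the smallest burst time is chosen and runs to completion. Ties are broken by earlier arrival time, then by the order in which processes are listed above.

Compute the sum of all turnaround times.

Gantt: | C 0-1 | A 1-13 | B 13-21 | D 21-35 |
Completion: A=13  B=21  C=1  D=35
Turnaround = completion − arrival: A=13, B=18, C=1, D=34
Total turnaround = 13 + 18 + 1 + 34 = 66

66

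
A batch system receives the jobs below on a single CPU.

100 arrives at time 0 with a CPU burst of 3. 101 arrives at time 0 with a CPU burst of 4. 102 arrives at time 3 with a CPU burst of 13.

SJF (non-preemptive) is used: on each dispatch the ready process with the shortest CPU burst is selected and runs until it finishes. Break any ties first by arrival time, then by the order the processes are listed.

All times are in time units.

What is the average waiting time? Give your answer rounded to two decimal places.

2.33

Gantt: | 100 0-3 | 101 3-7 | 102 7-20 |
Completion: 100=3  101=7  102=20
Waiting times: 100=0, 101=3, 102=4
Average waiting = (0+3+4) / 3 = 7/3 = 2.33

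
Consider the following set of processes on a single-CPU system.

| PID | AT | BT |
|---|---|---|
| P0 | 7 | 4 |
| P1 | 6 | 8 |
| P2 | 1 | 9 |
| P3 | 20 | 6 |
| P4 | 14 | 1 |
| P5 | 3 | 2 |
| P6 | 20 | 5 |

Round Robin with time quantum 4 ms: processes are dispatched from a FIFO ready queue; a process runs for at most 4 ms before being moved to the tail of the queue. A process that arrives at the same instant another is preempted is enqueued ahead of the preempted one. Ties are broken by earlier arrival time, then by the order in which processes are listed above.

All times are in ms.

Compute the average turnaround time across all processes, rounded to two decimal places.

13.14

Schedule: | idle 0-1 | P2 1-5 | P5 5-7 | P2 7-11 | P1 11-15 | P0 15-19 | P2 19-20 | P4 20-21 | P1 21-25 | P3 25-29 | P6 29-33 | P3 33-35 | P6 35-36 |
Completion: P0=19  P1=25  P2=20  P3=35  P4=21  P5=7  P6=36
Turnaround times: P0=12, P1=19, P2=19, P3=15, P4=7, P5=4, P6=16
Average turnaround = (12+19+19+15+7+4+16) / 7 = 92/7 = 13.14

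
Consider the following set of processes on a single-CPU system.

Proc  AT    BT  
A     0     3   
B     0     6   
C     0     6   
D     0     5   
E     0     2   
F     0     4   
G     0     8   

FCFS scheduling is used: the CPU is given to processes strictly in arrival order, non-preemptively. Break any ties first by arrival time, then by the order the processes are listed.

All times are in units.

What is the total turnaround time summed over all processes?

Schedule: | A 0-3 | B 3-9 | C 9-15 | D 15-20 | E 20-22 | F 22-26 | G 26-34 |
Completion: A=3  B=9  C=15  D=20  E=22  F=26  G=34
Turnaround (C−A): A=3  B=9  C=15  D=20  E=22  F=26  G=34
Turnaround = completion − arrival: A=3, B=9, C=15, D=20, E=22, F=26, G=34
Total turnaround = 3 + 9 + 15 + 20 + 22 + 26 + 34 = 129

129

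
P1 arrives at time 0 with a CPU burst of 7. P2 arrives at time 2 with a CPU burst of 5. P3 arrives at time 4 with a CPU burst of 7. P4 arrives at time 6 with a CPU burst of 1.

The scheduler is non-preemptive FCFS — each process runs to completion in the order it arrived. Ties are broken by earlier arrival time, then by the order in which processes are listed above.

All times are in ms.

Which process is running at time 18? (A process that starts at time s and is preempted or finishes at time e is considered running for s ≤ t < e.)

P3

Schedule: | P1 0-7 | P2 7-12 | P3 12-19 | P4 19-20 |
Completion: P1=7  P2=12  P3=19  P4=20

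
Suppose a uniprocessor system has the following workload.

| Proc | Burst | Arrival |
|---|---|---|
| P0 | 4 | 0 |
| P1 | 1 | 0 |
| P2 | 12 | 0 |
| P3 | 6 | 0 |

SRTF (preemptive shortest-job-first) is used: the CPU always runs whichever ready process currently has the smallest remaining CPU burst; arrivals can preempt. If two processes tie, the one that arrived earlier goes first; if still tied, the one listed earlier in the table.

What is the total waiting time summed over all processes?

17

Schedule: | P1 0-1 | P0 1-5 | P3 5-11 | P2 11-23 |
Completion: P0=5  P1=1  P2=23  P3=11
Waiting = turnaround − burst: P0=1, P1=0, P2=11, P3=5
Total waiting = 1 + 0 + 11 + 5 = 17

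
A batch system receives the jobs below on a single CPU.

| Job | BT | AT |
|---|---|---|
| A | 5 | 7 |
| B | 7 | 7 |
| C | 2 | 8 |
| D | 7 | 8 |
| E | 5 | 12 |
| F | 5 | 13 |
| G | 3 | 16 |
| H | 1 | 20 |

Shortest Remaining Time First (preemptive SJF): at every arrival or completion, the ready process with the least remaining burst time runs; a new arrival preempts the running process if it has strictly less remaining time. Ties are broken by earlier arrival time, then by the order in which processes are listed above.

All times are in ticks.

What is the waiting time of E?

2

Gantt: | idle 0-7 | A 7-8 | C 8-10 | A 10-14 | E 14-19 | G 19-20 | H 20-21 | G 21-23 | F 23-28 | B 28-35 | D 35-42 |
Completion: A=14  B=35  C=10  D=42  E=19  F=28  G=23  H=21
Turnaround (C−A): A=7  B=28  C=2  D=34  E=7  F=15  G=7  H=1
Waiting(E) = turnaround − burst = 7 − 5 = 2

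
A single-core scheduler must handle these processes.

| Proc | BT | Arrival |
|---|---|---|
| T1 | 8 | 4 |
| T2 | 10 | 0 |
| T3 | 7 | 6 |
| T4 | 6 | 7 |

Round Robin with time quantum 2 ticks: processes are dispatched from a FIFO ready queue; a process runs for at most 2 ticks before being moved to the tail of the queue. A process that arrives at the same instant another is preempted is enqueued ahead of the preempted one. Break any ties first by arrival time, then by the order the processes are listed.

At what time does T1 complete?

28

Timeline: | T2 0-4 | T1 4-6 | T2 6-8 | T3 8-10 | T1 10-12 | T4 12-14 | T2 14-16 | T3 16-18 | T1 18-20 | T4 20-22 | T2 22-24 | T3 24-26 | T1 26-28 | T4 28-30 | T3 30-31 |
Completion: T1=28  T2=24  T3=31  T4=30
Turnaround (C−A): T1=24  T2=24  T3=25  T4=23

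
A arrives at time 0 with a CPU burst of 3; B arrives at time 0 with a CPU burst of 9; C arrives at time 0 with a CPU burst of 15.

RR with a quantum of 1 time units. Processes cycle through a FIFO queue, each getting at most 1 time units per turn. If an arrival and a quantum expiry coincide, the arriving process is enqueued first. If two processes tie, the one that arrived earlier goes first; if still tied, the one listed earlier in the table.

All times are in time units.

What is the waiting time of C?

Timeline: | A 0-1 | B 1-2 | C 2-3 | A 3-4 | B 4-5 | C 5-6 | A 6-7 | B 7-8 | C 8-9 | B 9-10 | C 10-11 | B 11-12 | C 12-13 | B 13-14 | C 14-15 | B 15-16 | C 16-17 | B 17-18 | C 18-19 | B 19-20 | C 20-27 |
Completion: A=7  B=20  C=27
Turnaround (C−A): A=7  B=20  C=27
Waiting(C) = turnaround − burst = 27 − 15 = 12

12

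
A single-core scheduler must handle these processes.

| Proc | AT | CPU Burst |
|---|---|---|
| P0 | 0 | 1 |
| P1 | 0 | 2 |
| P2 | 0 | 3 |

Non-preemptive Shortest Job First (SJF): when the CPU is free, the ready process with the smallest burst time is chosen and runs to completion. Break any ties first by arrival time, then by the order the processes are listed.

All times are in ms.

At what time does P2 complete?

Schedule: | P0 0-1 | P1 1-3 | P2 3-6 |
Completion: P0=1  P1=3  P2=6

6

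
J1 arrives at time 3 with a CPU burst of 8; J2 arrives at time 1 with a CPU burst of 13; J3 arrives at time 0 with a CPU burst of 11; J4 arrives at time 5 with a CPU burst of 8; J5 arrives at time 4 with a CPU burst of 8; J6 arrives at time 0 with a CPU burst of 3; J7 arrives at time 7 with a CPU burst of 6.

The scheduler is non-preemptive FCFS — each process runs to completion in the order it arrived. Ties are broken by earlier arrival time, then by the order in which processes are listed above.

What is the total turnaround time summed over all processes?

218

Schedule: | J3 0-11 | J6 11-14 | J2 14-27 | J1 27-35 | J5 35-43 | J4 43-51 | J7 51-57 |
Completion: J1=35  J2=27  J3=11  J4=51  J5=43  J6=14  J7=57
Turnaround (C−A): J1=32  J2=26  J3=11  J4=46  J5=39  J6=14  J7=50
Turnaround = completion − arrival: J1=32, J2=26, J3=11, J4=46, J5=39, J6=14, J7=50
Total turnaround = 32 + 26 + 11 + 46 + 39 + 14 + 50 = 218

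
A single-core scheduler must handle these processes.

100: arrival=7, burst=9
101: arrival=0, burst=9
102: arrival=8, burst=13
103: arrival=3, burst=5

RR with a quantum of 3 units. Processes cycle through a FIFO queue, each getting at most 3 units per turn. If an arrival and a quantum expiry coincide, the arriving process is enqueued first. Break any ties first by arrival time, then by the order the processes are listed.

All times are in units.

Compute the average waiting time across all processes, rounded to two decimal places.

10.50

Timeline: | 101 0-3 | 103 3-6 | 101 6-9 | 103 9-11 | 100 11-14 | 102 14-17 | 101 17-20 | 100 20-23 | 102 23-26 | 100 26-29 | 102 29-36 |
Completion: 100=29  101=20  102=36  103=11
Waiting times: 100=13, 101=11, 102=15, 103=3
Average waiting = (13+11+15+3) / 4 = 42/4 = 10.50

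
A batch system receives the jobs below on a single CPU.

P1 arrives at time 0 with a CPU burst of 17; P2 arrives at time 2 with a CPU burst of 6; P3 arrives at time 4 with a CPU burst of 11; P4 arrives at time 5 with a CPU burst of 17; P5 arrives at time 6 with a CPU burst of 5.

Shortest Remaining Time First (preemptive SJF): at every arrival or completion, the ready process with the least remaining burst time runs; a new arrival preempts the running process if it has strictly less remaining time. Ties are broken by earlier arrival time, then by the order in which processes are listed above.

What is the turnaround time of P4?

51

Gantt: | P1 0-2 | P2 2-8 | P5 8-13 | P3 13-24 | P1 24-39 | P4 39-56 |
Completion: P1=39  P2=8  P3=24  P4=56  P5=13
Turnaround(P4) = completion − arrival = 56 − 5 = 51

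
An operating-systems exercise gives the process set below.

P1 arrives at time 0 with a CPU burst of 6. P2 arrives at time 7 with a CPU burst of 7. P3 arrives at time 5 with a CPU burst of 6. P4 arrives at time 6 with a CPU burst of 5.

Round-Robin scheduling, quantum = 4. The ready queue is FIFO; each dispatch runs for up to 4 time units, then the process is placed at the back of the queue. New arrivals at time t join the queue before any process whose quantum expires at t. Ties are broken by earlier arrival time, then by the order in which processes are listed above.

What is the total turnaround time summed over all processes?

Schedule: | P1 0-6 | P3 6-10 | P4 10-14 | P2 14-18 | P3 18-20 | P4 20-21 | P2 21-24 |
Completion: P1=6  P2=24  P3=20  P4=21
Turnaround = completion − arrival: P1=6, P2=17, P3=15, P4=15
Total turnaround = 6 + 17 + 15 + 15 = 53

53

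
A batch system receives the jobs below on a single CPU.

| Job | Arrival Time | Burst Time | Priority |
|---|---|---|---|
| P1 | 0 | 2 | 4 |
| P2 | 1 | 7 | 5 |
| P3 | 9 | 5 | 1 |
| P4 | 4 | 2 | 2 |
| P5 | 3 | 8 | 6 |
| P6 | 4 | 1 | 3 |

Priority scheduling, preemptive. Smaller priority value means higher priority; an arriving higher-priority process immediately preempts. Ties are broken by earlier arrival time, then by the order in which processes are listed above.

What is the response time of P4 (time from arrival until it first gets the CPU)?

Timeline: | P1 0-2 | P2 2-4 | P4 4-6 | P6 6-7 | P2 7-9 | P3 9-14 | P2 14-17 | P5 17-25 |
Completion: P1=2  P2=17  P3=14  P4=6  P5=25  P6=7
Turnaround (C−A): P1=2  P2=16  P3=5  P4=2  P5=22  P6=3
Response(P4) = first start − arrival = 4 − 4 = 0

0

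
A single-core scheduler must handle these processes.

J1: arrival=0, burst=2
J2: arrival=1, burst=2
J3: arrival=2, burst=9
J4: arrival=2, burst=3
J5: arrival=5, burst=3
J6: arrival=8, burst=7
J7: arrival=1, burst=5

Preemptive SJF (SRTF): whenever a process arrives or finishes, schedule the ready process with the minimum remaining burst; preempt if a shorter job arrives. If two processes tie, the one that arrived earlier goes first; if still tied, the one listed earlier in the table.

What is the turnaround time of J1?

2

Schedule: | J1 0-2 | J2 2-4 | J4 4-7 | J5 7-10 | J7 10-15 | J6 15-22 | J3 22-31 |
Completion: J1=2  J2=4  J3=31  J4=7  J5=10  J6=22  J7=15
Turnaround (C−A): J1=2  J2=3  J3=29  J4=5  J5=5  J6=14  J7=14
Turnaround(J1) = completion − arrival = 2 − 0 = 2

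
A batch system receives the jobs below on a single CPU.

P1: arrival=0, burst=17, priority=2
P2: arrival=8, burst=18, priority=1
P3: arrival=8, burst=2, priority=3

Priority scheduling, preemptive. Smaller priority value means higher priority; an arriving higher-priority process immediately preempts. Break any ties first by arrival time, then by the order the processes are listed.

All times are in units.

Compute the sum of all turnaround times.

82

Timeline: | P1 0-8 | P2 8-26 | P1 26-35 | P3 35-37 |
Completion: P1=35  P2=26  P3=37
Turnaround (C−A): P1=35  P2=18  P3=29
Turnaround = completion − arrival: P1=35, P2=18, P3=29
Total turnaround = 35 + 18 + 29 = 82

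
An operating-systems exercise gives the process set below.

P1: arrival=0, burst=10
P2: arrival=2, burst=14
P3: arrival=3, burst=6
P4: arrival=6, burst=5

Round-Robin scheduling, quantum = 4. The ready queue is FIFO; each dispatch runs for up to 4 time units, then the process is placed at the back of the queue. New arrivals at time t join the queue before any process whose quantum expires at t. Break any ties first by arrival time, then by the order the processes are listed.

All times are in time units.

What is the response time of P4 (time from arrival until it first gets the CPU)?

10

Timeline: | P1 0-4 | P2 4-8 | P3 8-12 | P1 12-16 | P4 16-20 | P2 20-24 | P3 24-26 | P1 26-28 | P4 28-29 | P2 29-35 |
Completion: P1=28  P2=35  P3=26  P4=29
Response(P4) = first start − arrival = 16 − 6 = 10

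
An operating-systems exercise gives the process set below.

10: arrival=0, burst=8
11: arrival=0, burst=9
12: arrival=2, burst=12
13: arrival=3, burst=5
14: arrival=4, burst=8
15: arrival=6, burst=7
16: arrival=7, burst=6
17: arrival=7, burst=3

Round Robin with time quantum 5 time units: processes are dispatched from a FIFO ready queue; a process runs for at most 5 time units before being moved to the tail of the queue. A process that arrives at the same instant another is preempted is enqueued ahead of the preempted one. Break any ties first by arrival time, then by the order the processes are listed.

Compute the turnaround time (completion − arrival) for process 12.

56

Timeline: | 10 0-5 | 11 5-10 | 12 10-15 | 13 15-20 | 14 20-25 | 10 25-28 | 15 28-33 | 16 33-38 | 17 38-41 | 11 41-45 | 12 45-50 | 14 50-53 | 15 53-55 | 16 55-56 | 12 56-58 |
Completion: 10=28  11=45  12=58  13=20  14=53  15=55  16=56  17=41
Turnaround(12) = completion − arrival = 58 − 2 = 56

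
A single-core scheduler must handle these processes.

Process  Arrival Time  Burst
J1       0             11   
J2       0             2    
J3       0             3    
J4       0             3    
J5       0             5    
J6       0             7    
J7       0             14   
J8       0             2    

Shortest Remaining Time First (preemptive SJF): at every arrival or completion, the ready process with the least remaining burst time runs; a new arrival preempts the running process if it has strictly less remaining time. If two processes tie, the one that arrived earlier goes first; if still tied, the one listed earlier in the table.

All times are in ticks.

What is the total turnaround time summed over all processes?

140

Timeline: | J2 0-2 | J8 2-4 | J3 4-7 | J4 7-10 | J5 10-15 | J6 15-22 | J1 22-33 | J7 33-47 |
Completion: J1=33  J2=2  J3=7  J4=10  J5=15  J6=22  J7=47  J8=4
Turnaround (C−A): J1=33  J2=2  J3=7  J4=10  J5=15  J6=22  J7=47  J8=4
Turnaround = completion − arrival: J1=33, J2=2, J3=7, J4=10, J5=15, J6=22, J7=47, J8=4
Total turnaround = 33 + 2 + 7 + 10 + 15 + 22 + 47 + 4 = 140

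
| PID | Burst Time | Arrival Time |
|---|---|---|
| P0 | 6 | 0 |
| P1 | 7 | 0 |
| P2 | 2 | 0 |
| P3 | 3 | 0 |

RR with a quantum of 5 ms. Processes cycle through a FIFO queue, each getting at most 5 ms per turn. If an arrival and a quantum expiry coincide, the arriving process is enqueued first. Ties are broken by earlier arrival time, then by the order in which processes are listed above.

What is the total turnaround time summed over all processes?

61

Schedule: | P0 0-5 | P1 5-10 | P2 10-12 | P3 12-15 | P0 15-16 | P1 16-18 |
Completion: P0=16  P1=18  P2=12  P3=15
Turnaround (C−A): P0=16  P1=18  P2=12  P3=15
Turnaround = completion − arrival: P0=16, P1=18, P2=12, P3=15
Total turnaround = 16 + 18 + 12 + 15 = 61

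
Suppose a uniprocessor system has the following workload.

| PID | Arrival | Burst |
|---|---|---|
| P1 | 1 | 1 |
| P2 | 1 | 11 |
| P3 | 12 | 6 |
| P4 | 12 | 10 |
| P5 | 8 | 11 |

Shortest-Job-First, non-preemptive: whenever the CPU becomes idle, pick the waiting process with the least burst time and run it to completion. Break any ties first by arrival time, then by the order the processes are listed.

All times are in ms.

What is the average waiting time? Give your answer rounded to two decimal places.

6.00

Gantt: | idle 0-1 | P1 1-2 | P2 2-13 | P3 13-19 | P4 19-29 | P5 29-40 |
Completion: P1=2  P2=13  P3=19  P4=29  P5=40
Turnaround (C−A): P1=1  P2=12  P3=7  P4=17  P5=32
Waiting times: P1=0, P2=1, P3=1, P4=7, P5=21
Average waiting = (0+1+1+7+21) / 5 = 30/5 = 6.00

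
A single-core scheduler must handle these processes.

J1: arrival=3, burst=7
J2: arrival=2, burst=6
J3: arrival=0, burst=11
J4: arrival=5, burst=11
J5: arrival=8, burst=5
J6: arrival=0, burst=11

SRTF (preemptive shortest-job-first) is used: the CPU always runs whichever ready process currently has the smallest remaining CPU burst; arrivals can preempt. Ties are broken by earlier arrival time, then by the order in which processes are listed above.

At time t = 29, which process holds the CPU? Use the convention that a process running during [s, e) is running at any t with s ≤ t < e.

Timeline: | J3 0-2 | J2 2-8 | J5 8-13 | J1 13-20 | J3 20-29 | J6 29-40 | J4 40-51 |
Completion: J1=20  J2=8  J3=29  J4=51  J5=13  J6=40
Turnaround (C−A): J1=17  J2=6  J3=29  J4=46  J5=5  J6=40

J6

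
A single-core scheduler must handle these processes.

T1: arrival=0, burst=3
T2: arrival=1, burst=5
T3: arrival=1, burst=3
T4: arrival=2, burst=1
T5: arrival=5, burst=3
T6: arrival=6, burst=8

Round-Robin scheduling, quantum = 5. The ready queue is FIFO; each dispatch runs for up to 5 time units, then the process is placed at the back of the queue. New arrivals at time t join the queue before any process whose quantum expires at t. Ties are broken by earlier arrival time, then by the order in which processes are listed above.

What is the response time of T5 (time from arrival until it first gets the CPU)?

7

Gantt: | T1 0-3 | T2 3-8 | T3 8-11 | T4 11-12 | T5 12-15 | T6 15-23 |
Completion: T1=3  T2=8  T3=11  T4=12  T5=15  T6=23
Turnaround (C−A): T1=3  T2=7  T3=10  T4=10  T5=10  T6=17
Response(T5) = first start − arrival = 12 − 5 = 7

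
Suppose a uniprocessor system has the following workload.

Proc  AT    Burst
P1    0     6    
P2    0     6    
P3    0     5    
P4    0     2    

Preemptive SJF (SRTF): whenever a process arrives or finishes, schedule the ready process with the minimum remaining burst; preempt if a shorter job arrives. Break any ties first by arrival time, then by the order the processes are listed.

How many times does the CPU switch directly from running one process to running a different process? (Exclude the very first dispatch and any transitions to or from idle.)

3

Schedule: | P4 0-2 | P3 2-7 | P1 7-13 | P2 13-19 |
Completion: P1=13  P2=19  P3=7  P4=2
Turnaround (C−A): P1=13  P2=19  P3=7  P4=2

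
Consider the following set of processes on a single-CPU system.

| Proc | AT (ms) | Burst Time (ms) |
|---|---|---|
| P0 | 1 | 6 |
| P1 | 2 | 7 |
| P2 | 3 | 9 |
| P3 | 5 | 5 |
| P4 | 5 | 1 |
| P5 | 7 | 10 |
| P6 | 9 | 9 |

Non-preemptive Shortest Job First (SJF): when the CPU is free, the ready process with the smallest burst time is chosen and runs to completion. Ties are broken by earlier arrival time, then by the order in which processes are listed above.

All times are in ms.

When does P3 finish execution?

Gantt: | idle 0-1 | P0 1-7 | P4 7-8 | P3 8-13 | P1 13-20 | P2 20-29 | P6 29-38 | P5 38-48 |
Completion: P0=7  P1=20  P2=29  P3=13  P4=8  P5=48  P6=38
Turnaround (C−A): P0=6  P1=18  P2=26  P3=8  P4=3  P5=41  P6=29

13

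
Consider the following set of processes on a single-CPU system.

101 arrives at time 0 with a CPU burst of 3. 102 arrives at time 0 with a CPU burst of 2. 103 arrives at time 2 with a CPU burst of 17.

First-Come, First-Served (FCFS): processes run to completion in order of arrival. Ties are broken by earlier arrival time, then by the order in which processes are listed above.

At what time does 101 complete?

3

Gantt: | 101 0-3 | 102 3-5 | 103 5-22 |
Completion: 101=3  102=5  103=22
Turnaround (C−A): 101=3  102=5  103=20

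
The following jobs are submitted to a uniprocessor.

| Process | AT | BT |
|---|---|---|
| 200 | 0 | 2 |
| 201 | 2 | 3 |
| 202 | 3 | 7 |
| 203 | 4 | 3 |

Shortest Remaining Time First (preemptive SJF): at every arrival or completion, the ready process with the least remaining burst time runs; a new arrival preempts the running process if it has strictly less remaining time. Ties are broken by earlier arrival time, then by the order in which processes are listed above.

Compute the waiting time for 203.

1

Schedule: | 200 0-2 | 201 2-5 | 203 5-8 | 202 8-15 |
Completion: 200=2  201=5  202=15  203=8
Turnaround (C−A): 200=2  201=3  202=12  203=4
Waiting(203) = turnaround − burst = 4 − 3 = 1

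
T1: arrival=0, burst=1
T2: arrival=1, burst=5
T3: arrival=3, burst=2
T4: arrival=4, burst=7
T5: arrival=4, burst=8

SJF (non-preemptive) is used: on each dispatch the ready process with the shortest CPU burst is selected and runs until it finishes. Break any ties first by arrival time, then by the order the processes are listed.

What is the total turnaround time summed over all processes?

41

Gantt: | T1 0-1 | T2 1-6 | T3 6-8 | T4 8-15 | T5 15-23 |
Completion: T1=1  T2=6  T3=8  T4=15  T5=23
Turnaround = completion − arrival: T1=1, T2=5, T3=5, T4=11, T5=19
Total turnaround = 1 + 5 + 5 + 11 + 19 = 41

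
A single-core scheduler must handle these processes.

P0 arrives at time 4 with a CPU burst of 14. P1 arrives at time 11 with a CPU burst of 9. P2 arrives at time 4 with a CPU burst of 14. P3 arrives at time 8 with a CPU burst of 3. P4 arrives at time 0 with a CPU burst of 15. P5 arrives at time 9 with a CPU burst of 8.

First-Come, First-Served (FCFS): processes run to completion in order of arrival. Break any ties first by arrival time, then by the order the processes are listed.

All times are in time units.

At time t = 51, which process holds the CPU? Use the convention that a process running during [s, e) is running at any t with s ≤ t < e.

P5

Gantt: | P4 0-15 | P0 15-29 | P2 29-43 | P3 43-46 | P5 46-54 | P1 54-63 |
Completion: P0=29  P1=63  P2=43  P3=46  P4=15  P5=54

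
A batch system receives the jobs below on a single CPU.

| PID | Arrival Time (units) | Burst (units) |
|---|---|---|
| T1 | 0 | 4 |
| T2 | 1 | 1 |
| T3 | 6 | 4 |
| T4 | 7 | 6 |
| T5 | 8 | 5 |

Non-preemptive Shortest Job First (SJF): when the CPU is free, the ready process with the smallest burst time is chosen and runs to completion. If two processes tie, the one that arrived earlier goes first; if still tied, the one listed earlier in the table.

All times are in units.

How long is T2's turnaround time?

4

Timeline: | T1 0-4 | T2 4-5 | idle 5-6 | T3 6-10 | T5 10-15 | T4 15-21 |
Completion: T1=4  T2=5  T3=10  T4=21  T5=15
Turnaround (C−A): T1=4  T2=4  T3=4  T4=14  T5=7
Turnaround(T2) = completion − arrival = 5 − 1 = 4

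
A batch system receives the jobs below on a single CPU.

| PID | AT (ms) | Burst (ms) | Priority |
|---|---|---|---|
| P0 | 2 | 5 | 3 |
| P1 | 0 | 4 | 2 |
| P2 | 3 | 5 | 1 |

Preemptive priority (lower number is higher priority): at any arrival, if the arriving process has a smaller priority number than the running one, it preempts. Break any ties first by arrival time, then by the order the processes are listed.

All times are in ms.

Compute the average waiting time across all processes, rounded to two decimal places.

4.00

Timeline: | P1 0-3 | P2 3-8 | P1 8-9 | P0 9-14 |
Completion: P0=14  P1=9  P2=8
Turnaround (C−A): P0=12  P1=9  P2=5
Waiting times: P0=7, P1=5, P2=0
Average waiting = (7+5+0) / 3 = 12/3 = 4.00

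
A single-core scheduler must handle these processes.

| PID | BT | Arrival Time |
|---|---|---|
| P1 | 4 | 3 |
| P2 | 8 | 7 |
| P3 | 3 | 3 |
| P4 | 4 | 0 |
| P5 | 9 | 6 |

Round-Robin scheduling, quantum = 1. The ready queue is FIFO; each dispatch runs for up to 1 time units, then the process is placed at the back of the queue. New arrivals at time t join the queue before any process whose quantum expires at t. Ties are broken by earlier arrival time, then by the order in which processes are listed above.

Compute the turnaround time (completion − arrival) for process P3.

9

Gantt: | P4 0-3 | P1 3-4 | P3 4-5 | P4 5-6 | P1 6-7 | P3 7-8 | P5 8-9 | P2 9-10 | P1 10-11 | P3 11-12 | P5 12-13 | P2 13-14 | P1 14-15 | P5 15-16 | P2 16-17 | P5 17-18 | P2 18-19 | P5 19-20 | P2 20-21 | P5 21-22 | P2 22-23 | P5 23-24 | P2 24-25 | P5 25-26 | P2 26-27 | P5 27-28 |
Completion: P1=15  P2=27  P3=12  P4=6  P5=28
Turnaround(P3) = completion − arrival = 12 − 3 = 9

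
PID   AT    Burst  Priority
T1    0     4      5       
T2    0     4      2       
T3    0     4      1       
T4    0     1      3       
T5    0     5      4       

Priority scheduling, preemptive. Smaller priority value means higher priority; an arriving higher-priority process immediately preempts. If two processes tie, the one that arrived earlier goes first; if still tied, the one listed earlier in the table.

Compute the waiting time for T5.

Schedule: | T3 0-4 | T2 4-8 | T4 8-9 | T5 9-14 | T1 14-18 |
Completion: T1=18  T2=8  T3=4  T4=9  T5=14
Waiting(T5) = turnaround − burst = 14 − 5 = 9

9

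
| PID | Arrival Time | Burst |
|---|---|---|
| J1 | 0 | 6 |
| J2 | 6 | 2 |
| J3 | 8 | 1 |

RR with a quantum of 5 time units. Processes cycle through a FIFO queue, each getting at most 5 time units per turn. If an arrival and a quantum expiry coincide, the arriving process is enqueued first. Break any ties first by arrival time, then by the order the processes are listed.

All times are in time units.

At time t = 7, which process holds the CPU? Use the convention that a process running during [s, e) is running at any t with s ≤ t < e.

J2

Timeline: | J1 0-6 | J2 6-8 | J3 8-9 |
Completion: J1=6  J2=8  J3=9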